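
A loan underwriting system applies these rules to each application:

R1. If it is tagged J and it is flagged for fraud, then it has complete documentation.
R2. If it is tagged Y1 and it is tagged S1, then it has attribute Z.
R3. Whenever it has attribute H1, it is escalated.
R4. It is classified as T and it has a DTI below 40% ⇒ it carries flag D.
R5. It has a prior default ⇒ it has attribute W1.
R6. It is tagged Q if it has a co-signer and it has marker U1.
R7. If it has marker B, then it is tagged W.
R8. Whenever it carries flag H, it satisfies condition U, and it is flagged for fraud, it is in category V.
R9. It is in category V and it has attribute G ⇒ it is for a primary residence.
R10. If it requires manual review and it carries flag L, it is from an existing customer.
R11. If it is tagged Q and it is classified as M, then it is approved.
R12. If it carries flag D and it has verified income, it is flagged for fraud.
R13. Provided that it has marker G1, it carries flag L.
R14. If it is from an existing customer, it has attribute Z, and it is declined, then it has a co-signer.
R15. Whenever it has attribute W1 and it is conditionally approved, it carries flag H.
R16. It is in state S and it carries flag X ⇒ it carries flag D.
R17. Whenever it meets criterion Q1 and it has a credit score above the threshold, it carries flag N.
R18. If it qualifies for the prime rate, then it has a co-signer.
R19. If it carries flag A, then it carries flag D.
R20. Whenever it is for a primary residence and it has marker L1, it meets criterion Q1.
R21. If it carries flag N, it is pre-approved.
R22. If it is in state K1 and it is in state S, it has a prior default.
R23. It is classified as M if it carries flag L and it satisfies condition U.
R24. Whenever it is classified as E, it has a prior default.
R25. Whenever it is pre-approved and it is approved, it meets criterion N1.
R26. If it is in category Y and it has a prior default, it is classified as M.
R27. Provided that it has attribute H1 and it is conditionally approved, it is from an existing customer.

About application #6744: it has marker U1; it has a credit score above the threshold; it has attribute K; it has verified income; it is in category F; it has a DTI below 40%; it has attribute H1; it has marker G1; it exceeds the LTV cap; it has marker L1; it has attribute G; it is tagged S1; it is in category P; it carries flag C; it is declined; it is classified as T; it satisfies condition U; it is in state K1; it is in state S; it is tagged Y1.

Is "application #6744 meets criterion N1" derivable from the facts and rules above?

Forward chaining from the given facts derives: has attribute Z, is escalated, carries flag D, is flagged for fraud, carries flag L, has a prior default, is classified as M, has attribute W1.
The only rule concluding "it meets criterion N1" is R25, which needs "it is pre-approved"; that is never established.

No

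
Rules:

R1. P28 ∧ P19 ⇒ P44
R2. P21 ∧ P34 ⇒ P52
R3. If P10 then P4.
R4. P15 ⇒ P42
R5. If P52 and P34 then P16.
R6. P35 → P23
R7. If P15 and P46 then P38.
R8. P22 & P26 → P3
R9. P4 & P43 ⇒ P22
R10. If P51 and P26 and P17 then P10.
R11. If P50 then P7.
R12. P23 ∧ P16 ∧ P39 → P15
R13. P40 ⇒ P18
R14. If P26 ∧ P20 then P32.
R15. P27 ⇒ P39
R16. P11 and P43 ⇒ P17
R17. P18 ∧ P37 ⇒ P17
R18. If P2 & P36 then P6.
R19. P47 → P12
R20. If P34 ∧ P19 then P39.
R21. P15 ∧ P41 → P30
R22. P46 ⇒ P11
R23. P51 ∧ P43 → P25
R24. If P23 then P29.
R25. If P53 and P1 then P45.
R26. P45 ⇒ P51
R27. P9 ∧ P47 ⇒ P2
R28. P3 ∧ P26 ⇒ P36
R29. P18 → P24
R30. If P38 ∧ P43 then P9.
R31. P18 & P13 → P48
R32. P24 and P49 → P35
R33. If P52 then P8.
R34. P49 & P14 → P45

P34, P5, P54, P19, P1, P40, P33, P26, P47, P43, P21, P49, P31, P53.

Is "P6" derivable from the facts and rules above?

No

Forward chaining from the given facts derives: P52, P16, P18, P12, P39, P45, P51, P24, P35, P8, P23, P15, P25, P29, P42.
The only rule concluding P6 is R18, which needs P2; that is never established.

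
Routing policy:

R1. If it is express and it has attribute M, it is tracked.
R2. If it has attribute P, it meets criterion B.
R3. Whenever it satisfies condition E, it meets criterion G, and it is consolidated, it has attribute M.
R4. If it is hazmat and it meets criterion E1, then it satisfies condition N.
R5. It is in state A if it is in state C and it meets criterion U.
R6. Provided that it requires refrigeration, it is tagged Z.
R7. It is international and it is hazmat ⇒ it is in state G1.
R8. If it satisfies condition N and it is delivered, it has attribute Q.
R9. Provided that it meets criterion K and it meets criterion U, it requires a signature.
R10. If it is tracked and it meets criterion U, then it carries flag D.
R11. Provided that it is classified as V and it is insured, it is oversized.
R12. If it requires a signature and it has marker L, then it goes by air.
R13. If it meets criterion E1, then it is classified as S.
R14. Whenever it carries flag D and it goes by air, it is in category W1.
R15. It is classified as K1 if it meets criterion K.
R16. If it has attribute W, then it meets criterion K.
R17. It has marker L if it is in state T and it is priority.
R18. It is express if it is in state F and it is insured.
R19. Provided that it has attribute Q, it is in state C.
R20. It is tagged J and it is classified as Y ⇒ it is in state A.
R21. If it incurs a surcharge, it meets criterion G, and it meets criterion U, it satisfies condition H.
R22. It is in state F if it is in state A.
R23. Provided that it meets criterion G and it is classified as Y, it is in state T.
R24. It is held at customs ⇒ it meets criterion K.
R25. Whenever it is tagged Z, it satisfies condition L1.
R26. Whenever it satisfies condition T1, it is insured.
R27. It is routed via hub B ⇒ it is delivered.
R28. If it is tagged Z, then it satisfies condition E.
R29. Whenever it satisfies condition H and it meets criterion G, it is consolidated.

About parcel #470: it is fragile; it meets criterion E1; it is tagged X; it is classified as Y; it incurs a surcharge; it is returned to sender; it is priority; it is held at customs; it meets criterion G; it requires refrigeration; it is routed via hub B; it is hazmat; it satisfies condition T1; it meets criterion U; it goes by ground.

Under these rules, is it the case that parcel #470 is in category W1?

By R4 (it is hazmat, it meets criterion E1): it satisfies condition N.
By R6 (it requires refrigeration): it is tagged Z.
By R21 (it incurs a surcharge, it meets criterion G, it meets criterion U): it satisfies condition H.
By R23 (it meets criterion G, it is classified as Y): it is in state T.
By R24 (it is held at customs): it meets criterion K.
By R26 (it satisfies condition T1): it is insured.
By R27 (it is routed via hub B): it is delivered.
By R28 (it is tagged Z): it satisfies condition E.
By R29 (it satisfies condition H, it meets criterion G): it is consolidated.
By R3 (it satisfies condition E, it meets criterion G, it is consolidated): it has attribute M.
By R8 (it satisfies condition N, it is delivered): it has attribute Q.
By R9 (it meets criterion K, it meets criterion U): it requires a signature.
By R17 (it is in state T, it is priority): it has marker L.
By R19 (it has attribute Q): it is in state C.
By R5 (it is in state C, it meets criterion U): it is in state A.
By R12 (it requires a signature, it has marker L): it goes by air.
By R22 (it is in state A): it is in state F.
By R18 (it is in state F, it is insured): it is express.
By R1 (it is express, it has attribute M): it is tracked.
By R10 (it is tracked, it meets criterion U): it carries flag D.
By R14 (it carries flag D, it goes by air): it is in category W1.

Yes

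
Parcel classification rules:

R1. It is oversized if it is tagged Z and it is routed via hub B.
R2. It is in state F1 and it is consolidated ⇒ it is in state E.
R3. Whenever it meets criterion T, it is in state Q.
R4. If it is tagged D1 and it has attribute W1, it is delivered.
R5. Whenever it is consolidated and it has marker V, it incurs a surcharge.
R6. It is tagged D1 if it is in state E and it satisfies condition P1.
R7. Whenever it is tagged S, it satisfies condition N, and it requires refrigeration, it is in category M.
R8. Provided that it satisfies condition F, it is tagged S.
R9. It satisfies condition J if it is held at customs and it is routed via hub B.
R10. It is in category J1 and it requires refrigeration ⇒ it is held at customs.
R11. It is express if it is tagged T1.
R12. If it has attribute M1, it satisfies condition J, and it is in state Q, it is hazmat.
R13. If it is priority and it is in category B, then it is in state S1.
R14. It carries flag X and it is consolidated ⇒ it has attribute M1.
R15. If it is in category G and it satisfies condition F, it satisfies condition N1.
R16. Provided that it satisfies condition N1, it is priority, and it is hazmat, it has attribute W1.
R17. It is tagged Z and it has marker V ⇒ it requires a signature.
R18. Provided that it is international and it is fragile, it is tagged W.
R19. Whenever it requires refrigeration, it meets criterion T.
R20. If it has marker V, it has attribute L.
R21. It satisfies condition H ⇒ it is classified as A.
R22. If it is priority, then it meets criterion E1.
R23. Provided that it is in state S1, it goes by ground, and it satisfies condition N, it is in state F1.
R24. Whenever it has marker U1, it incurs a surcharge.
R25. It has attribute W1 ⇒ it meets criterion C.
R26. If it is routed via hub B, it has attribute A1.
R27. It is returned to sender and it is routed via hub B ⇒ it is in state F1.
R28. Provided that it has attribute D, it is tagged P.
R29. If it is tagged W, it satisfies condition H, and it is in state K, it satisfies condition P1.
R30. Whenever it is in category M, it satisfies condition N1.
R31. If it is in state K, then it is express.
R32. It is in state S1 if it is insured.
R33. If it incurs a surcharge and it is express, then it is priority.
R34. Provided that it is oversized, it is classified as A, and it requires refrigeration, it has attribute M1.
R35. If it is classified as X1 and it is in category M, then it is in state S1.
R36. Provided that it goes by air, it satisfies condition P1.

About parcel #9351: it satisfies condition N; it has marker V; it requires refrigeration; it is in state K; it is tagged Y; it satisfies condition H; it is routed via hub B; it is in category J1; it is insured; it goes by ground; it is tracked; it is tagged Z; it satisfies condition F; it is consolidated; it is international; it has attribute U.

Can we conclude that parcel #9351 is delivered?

No

Forward chaining from the given facts derives: is oversized, incurs a surcharge, is tagged S, is held at customs, requires a signature, meets criterion T, has attribute L, is classified as A, has attribute A1, is express, is in state S1, is priority, has attribute M1, is in state Q, is in category M, satisfies condition J, is hazmat, meets criterion E1, is in state F1, satisfies condition N1, is in state E, has attribute W1, meets criterion C.
The only rule concluding "it is delivered" is R4, which needs "it is tagged D1"; that is never established.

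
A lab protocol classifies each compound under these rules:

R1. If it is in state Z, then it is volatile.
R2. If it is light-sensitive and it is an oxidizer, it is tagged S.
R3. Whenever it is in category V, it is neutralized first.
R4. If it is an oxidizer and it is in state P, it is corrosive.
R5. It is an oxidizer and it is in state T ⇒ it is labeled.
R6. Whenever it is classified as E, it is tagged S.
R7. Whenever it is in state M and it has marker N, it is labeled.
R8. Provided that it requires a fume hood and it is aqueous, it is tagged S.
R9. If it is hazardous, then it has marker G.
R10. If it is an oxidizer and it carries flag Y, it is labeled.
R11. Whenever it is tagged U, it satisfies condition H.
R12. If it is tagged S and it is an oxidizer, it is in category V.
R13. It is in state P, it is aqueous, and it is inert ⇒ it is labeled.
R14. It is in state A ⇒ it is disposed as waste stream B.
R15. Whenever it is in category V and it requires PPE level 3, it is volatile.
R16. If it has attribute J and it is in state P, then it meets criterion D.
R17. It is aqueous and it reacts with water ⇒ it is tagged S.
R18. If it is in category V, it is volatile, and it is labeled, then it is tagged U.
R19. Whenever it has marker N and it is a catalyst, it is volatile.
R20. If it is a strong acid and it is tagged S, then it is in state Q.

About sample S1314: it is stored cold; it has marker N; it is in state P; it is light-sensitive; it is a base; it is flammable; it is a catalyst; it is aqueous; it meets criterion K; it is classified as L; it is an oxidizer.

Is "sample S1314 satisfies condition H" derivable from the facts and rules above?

No

Forward chaining from the given facts derives: is tagged S, is corrosive, is in category V, is volatile, is neutralized first.
The only rule concluding "it satisfies condition H" is R11, which needs "it is tagged U"; that is never established.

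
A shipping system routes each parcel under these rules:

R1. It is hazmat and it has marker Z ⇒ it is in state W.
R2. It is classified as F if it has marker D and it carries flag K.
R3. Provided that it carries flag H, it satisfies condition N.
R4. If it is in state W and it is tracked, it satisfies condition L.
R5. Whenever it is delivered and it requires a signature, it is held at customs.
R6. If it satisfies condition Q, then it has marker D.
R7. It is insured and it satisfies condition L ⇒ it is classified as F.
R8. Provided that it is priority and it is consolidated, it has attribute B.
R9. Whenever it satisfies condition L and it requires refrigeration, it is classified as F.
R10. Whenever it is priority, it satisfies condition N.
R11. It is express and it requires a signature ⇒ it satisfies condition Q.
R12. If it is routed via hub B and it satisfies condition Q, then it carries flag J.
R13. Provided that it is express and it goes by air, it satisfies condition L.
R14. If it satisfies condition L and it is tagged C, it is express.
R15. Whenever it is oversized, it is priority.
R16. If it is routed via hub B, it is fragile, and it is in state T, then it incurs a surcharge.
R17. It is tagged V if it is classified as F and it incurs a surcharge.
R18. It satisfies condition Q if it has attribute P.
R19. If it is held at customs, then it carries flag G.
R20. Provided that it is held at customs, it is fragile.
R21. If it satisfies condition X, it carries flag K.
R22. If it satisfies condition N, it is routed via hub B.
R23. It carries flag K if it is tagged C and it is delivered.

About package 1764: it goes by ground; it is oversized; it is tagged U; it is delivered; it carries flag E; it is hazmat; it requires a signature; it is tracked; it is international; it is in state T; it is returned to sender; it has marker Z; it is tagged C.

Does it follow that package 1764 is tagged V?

Yes

By R1 (it is hazmat, it has marker Z): it is in state W.
By R4 (it is in state W, it is tracked): it satisfies condition L.
By R5 (it is delivered, it requires a signature): it is held at customs.
By R14 (it satisfies condition L, it is tagged C): it is express.
By R15 (it is oversized): it is priority.
By R20 (it is held at customs): it is fragile.
By R23 (it is tagged C, it is delivered): it carries flag K.
By R10 (it is priority): it satisfies condition N.
By R11 (it is express, it requires a signature): it satisfies condition Q.
By R22 (it satisfies condition N): it is routed via hub B.
By R6 (it satisfies condition Q): it has marker D.
By R16 (it is routed via hub B, it is fragile, it is in state T): it incurs a surcharge.
By R2 (it has marker D, it carries flag K): it is classified as F.
By R17 (it is classified as F, it incurs a surcharge): it is tagged V.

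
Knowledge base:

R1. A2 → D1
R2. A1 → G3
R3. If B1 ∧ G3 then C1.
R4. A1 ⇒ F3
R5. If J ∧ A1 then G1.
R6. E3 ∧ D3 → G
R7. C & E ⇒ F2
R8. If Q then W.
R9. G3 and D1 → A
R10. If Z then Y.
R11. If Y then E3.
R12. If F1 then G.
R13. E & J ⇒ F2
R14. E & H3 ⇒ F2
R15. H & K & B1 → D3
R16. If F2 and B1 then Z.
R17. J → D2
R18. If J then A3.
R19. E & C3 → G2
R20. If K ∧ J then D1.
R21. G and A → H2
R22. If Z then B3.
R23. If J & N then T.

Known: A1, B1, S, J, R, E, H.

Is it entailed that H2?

No

Forward chaining from the given facts derives: G3, C1, F3, G1, F2, Z, D2, A3, B3, Y, E3.
The only rule concluding H2 is R21, which needs G; that is never established.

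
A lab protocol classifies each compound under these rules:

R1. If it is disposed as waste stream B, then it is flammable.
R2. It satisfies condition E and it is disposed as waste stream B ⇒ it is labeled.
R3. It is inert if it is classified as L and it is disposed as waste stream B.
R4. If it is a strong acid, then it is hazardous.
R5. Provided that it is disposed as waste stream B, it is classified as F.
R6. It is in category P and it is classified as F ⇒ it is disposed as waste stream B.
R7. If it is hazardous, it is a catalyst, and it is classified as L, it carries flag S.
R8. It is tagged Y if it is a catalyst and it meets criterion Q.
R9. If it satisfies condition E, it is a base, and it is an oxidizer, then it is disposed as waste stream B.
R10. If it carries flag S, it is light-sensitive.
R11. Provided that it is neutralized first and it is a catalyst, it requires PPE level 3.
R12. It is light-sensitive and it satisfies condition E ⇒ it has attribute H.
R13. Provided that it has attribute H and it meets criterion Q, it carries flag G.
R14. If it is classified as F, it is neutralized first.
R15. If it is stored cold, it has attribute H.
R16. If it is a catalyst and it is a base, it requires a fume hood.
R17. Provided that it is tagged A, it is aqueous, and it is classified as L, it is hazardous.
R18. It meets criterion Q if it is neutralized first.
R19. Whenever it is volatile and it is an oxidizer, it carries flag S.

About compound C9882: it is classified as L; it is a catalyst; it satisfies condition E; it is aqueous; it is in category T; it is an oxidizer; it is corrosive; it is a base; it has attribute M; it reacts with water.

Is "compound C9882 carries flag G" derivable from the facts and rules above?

No

Forward chaining from the given facts derives: is disposed as waste stream B, requires a fume hood, is flammable, is labeled, is inert, is classified as F, is neutralized first, meets criterion Q, is tagged Y, requires PPE level 3.
The only rule concluding "it carries flag G" is R13, which needs "it has attribute H"; that is never established.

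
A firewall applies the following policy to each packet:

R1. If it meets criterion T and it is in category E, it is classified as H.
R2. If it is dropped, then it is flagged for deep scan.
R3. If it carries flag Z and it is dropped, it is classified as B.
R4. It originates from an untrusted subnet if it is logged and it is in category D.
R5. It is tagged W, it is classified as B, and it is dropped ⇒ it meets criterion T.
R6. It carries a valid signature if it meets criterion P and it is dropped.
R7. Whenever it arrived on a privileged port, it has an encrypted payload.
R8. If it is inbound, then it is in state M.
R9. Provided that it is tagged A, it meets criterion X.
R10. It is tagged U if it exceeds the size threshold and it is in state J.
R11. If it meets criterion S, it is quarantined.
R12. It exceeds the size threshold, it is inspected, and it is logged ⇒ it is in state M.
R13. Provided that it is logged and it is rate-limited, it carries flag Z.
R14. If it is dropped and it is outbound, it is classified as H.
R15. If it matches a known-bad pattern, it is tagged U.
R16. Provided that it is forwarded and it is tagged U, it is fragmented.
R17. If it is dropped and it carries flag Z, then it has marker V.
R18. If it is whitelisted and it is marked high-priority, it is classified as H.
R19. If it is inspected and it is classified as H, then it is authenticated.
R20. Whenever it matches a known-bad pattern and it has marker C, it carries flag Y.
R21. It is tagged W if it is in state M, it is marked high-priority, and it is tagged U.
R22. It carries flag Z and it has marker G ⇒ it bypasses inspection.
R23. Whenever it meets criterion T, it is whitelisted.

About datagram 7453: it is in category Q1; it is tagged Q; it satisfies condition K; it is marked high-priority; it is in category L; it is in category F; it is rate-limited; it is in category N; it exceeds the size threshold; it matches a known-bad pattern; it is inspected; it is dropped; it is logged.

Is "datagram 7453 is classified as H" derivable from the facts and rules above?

By R12 (it exceeds the size threshold, it is inspected, it is logged): it is in state M.
By R13 (it is logged, it is rate-limited): it carries flag Z.
By R15 (it matches a known-bad pattern): it is tagged U.
By R21 (it is in state M, it is marked high-priority, it is tagged U): it is tagged W.
By R3 (it carries flag Z, it is dropped): it is classified as B.
By R5 (it is tagged W, it is classified as B, it is dropped): it meets criterion T.
By R23 (it meets criterion T): it is whitelisted.
By R18 (it is whitelisted, it is marked high-priority): it is classified as H.

Yes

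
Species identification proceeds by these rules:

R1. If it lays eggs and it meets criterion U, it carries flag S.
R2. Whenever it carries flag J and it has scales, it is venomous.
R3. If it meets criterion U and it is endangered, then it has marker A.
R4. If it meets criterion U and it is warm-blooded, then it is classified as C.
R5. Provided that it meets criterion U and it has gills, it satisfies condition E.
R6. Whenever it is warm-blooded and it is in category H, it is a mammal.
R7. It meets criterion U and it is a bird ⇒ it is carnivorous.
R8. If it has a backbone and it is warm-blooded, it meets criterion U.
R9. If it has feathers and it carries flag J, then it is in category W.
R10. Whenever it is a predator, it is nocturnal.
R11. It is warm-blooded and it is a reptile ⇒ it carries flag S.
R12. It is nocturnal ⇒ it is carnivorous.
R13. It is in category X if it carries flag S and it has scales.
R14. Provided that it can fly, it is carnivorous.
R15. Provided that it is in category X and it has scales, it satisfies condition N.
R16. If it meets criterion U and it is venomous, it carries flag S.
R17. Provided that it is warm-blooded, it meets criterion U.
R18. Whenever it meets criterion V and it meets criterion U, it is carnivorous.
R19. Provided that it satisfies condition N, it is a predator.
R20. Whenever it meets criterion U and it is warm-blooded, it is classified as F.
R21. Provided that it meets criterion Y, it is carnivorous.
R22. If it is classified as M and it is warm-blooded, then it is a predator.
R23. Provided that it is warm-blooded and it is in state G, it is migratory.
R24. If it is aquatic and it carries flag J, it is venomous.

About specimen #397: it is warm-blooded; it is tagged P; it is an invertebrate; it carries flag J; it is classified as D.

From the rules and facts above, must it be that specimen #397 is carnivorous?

Forward chaining from the given facts derives: meets criterion U, is classified as F, is classified as C.
Rules concluding "it is carnivorous": R7 needs "it is a bird"; R12 needs "it is nocturnal"; R14 needs "it can fly"; R18 needs "it meets criterion V"; R21 needs "it meets criterion Y" — none of these are established.

No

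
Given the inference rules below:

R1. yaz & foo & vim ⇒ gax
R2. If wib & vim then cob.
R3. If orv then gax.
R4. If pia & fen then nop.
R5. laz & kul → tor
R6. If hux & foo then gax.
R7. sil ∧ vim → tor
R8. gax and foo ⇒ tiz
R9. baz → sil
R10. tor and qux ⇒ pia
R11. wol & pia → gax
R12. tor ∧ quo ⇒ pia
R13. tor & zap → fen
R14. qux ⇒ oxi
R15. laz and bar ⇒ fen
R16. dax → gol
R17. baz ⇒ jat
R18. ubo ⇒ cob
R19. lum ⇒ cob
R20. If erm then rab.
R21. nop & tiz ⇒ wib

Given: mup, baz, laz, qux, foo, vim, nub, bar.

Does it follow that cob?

Forward chaining from the given facts derives: sil, oxi, fen, jat, tor, pia, nop.
Rules concluding cob: R2 needs wib; R18 needs ubo; R19 needs lum — none of these are established.

No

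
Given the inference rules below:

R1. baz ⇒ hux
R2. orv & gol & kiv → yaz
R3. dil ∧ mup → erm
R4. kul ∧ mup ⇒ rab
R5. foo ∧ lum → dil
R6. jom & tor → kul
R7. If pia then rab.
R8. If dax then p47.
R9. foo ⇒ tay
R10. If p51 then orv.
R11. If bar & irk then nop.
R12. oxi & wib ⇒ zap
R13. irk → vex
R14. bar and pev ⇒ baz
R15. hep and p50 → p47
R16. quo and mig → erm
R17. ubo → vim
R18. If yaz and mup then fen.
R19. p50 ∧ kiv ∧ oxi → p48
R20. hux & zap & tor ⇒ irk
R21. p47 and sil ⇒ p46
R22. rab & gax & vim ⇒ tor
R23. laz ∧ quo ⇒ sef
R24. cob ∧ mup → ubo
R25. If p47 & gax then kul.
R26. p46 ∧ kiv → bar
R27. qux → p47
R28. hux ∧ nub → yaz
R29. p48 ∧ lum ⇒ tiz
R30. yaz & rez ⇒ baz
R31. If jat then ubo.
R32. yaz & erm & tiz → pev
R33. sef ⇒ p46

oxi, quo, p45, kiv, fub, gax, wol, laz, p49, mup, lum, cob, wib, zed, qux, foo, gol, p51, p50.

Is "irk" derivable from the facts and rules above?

Yes

dil  (by R5: foo, lum)
orv  (by R10: p51)
zap  (by R12: oxi, wib)
p48  (by R19: p50, kiv, oxi)
sef  (by R23: laz, quo)
ubo  (by R24: cob, mup)
p47  (by R27: qux)
tiz  (by R29: p48, lum)
p46  (by R33: sef)
yaz  (by R2: orv, gol, kiv)
erm  (by R3: dil, mup)
vim  (by R17: ubo)
kul  (by R25: p47, gax)
bar  (by R26: p46, kiv)
pev  (by R32: yaz, erm, tiz)
rab  (by R4: kul, mup)
baz  (by R14: bar, pev)
tor  (by R22: rab, gax, vim)
hux  (by R1: baz)
irk  (by R20: hux, zap, tor)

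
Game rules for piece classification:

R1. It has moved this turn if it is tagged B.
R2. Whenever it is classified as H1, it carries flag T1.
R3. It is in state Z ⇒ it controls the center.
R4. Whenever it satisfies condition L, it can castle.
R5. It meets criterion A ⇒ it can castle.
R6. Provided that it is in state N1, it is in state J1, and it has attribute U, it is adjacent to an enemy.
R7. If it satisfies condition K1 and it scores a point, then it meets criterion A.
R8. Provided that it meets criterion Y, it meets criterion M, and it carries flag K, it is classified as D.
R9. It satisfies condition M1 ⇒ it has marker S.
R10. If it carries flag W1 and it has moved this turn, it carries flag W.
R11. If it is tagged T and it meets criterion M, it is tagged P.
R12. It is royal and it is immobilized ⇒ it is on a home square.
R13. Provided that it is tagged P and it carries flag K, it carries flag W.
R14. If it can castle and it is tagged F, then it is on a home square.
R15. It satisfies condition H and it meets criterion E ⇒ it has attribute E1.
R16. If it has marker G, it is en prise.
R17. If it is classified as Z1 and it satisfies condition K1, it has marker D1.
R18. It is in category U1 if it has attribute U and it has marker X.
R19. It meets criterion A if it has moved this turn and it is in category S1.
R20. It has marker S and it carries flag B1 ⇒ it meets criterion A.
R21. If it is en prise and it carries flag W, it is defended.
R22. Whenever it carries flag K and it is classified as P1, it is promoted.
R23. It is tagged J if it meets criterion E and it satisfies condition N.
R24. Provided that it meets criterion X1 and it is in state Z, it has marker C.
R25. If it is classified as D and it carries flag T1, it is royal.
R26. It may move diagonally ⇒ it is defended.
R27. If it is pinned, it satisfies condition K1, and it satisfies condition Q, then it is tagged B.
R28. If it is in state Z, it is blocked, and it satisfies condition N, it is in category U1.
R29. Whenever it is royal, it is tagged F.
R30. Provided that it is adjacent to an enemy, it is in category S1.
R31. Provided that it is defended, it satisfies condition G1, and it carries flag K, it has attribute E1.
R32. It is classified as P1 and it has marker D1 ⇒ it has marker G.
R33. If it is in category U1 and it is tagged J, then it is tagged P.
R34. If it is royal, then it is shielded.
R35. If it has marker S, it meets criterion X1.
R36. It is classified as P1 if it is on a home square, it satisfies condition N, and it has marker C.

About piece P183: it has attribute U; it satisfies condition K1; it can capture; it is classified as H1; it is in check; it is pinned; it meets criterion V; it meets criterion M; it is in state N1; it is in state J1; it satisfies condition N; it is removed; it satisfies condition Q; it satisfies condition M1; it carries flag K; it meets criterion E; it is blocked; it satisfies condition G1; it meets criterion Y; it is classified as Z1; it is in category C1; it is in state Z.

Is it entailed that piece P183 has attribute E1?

Yes

By R2 (it is classified as H1): it carries flag T1.
By R6 (it is in state N1, it is in state J1, it has attribute U): it is adjacent to an enemy.
By R8 (it meets criterion Y, it meets criterion M, it carries flag K): it is classified as D.
By R9 (it satisfies condition M1): it has marker S.
By R17 (it is classified as Z1, it satisfies condition K1): it has marker D1.
By R23 (it meets criterion E, it satisfies condition N): it is tagged J.
By R25 (it is classified as D, it carries flag T1): it is royal.
By R27 (it is pinned, it satisfies condition K1, it satisfies condition Q): it is tagged B.
By R28 (it is in state Z, it is blocked, it satisfies condition N): it is in category U1.
By R29 (it is royal): it is tagged F.
By R30 (it is adjacent to an enemy): it is in category S1.
By R33 (it is in category U1, it is tagged J): it is tagged P.
By R35 (it has marker S): it meets criterion X1.
By R1 (it is tagged B): it has moved this turn.
By R13 (it is tagged P, it carries flag K): it carries flag W.
By R19 (it has moved this turn, it is in category S1): it meets criterion A.
By R24 (it meets criterion X1, it is in state Z): it has marker C.
By R5 (it meets criterion A): it can castle.
By R14 (it can castle, it is tagged F): it is on a home square.
By R36 (it is on a home square, it satisfies condition N, it has marker C): it is classified as P1.
By R32 (it is classified as P1, it has marker D1): it has marker G.
By R16 (it has marker G): it is en prise.
By R21 (it is en prise, it carries flag W): it is defended.
By R31 (it is defended, it satisfies condition G1, it carries flag K): it has attribute E1.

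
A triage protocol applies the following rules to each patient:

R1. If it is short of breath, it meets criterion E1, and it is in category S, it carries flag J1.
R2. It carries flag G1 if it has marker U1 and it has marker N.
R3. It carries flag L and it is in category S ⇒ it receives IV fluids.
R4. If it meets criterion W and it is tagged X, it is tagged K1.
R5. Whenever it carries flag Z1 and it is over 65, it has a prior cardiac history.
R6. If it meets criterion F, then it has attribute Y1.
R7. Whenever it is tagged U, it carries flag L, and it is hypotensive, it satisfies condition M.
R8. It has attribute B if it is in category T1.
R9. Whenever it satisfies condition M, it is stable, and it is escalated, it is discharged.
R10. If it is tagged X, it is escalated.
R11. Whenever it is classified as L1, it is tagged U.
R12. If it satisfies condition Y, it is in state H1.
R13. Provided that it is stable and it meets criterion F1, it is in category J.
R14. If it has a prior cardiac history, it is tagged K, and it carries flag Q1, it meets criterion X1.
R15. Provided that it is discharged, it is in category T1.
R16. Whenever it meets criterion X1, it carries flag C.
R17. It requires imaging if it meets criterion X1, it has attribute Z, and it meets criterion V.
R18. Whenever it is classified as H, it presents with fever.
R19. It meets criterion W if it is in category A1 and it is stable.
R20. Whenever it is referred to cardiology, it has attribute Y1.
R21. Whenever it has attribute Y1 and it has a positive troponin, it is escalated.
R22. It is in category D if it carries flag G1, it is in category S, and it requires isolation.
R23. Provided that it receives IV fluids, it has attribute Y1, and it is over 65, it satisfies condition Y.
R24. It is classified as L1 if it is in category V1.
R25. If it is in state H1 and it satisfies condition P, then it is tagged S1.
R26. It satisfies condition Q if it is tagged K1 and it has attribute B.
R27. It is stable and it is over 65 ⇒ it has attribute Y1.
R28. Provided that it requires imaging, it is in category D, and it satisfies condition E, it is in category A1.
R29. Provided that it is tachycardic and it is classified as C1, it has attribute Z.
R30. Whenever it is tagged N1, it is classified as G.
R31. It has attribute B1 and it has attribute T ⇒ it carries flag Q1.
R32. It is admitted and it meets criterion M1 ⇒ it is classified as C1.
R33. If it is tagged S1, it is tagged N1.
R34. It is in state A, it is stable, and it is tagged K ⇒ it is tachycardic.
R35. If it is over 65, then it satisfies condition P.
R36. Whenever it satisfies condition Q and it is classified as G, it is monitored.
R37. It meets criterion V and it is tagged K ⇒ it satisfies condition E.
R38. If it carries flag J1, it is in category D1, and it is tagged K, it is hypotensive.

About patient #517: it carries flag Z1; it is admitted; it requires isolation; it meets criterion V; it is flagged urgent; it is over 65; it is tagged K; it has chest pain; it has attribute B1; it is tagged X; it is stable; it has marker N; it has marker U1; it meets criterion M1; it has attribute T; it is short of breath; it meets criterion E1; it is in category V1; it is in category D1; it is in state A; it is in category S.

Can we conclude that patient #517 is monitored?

No

Forward chaining from the given facts derives: carries flag J1, carries flag G1, has a prior cardiac history, is escalated, is in category D, is classified as L1, has attribute Y1, carries flag Q1, is classified as C1, is tachycardic, satisfies condition P, satisfies condition E, is hypotensive, is tagged U, meets criterion X1, carries flag C, has attribute Z, requires imaging, is in category A1, meets criterion W, is tagged K1.
The only rule concluding "it is monitored" is R36, which needs "it satisfies condition Q"; that is never established.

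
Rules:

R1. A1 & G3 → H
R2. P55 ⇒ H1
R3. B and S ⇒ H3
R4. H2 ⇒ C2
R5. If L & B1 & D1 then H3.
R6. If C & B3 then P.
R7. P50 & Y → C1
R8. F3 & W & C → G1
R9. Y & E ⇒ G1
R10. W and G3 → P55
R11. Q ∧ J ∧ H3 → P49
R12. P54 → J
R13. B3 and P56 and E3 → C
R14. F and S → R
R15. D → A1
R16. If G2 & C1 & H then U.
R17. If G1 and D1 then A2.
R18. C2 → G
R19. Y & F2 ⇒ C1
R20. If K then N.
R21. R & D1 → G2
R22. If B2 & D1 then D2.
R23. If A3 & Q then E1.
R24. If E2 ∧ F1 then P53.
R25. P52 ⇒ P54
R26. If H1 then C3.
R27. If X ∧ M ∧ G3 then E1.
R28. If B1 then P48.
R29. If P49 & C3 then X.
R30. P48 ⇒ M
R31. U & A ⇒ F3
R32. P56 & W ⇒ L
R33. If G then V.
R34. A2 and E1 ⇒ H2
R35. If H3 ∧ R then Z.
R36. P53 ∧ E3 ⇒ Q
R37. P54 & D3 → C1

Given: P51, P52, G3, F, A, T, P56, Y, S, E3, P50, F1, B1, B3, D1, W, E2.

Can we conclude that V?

No

Forward chaining from the given facts derives: C1, P55, C, R, G2, P53, P54, P48, M, L, Q, H1, H3, P, J, C3, Z, P49, X, E1.
The only rule concluding V is R33, which needs G; that is never established.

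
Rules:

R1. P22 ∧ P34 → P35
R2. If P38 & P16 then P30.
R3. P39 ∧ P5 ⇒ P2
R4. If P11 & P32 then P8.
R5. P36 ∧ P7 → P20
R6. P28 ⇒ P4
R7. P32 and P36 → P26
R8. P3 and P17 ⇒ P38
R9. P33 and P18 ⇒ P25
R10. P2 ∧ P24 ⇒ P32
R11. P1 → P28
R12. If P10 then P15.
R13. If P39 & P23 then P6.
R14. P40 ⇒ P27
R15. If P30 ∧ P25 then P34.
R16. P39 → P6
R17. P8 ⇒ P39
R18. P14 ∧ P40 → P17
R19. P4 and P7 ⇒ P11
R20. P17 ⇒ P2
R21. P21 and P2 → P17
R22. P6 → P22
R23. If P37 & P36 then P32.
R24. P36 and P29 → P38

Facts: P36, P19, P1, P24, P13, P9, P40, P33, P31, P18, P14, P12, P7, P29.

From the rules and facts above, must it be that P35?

Forward chaining from the given facts derives: P20, P25, P28, P27, P17, P2, P38, P4, P32, P11, P8, P26, P39, P6, P22.
The only rule concluding P35 is R1, which needs P34; that is never established.

No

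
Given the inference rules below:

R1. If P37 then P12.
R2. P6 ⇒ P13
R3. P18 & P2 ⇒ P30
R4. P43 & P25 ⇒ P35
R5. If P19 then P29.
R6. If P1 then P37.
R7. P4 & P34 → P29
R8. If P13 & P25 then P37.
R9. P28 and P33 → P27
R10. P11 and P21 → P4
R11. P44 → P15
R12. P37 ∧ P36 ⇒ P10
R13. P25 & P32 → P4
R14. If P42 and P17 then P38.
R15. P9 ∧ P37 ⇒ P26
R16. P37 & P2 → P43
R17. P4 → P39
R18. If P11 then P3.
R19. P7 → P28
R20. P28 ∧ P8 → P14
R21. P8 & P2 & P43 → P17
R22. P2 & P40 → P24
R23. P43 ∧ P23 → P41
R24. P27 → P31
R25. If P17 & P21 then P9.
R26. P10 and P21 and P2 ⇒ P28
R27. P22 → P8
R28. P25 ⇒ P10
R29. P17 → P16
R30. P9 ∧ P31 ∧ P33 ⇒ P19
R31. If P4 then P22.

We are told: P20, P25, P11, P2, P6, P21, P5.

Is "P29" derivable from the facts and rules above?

No

Forward chaining from the given facts derives: P13, P37, P4, P43, P39, P3, P10, P22, P12, P35, P28, P8, P14, P17, P9, P16, P26.
Rules concluding P29: R5 needs P19; R7 needs P34 — none of these are established.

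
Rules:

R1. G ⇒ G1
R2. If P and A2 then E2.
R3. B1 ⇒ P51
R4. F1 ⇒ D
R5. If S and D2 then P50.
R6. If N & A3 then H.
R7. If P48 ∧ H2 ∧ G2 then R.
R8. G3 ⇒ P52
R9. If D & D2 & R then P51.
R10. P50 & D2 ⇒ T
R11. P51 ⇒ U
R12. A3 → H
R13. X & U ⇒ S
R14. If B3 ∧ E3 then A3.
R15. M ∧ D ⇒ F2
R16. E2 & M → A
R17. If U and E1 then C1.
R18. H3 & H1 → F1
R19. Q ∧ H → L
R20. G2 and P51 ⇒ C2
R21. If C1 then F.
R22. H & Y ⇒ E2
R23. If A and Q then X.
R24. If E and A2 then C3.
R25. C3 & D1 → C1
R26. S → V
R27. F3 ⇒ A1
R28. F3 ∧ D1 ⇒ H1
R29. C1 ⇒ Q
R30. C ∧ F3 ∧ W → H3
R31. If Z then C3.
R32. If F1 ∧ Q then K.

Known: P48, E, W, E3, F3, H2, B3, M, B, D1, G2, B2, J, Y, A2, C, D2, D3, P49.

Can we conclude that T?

Yes

R  (by R7: P48, H2, G2)
A3  (by R14: B3, E3)
C3  (by R24: E, A2)
C1  (by R25: C3, D1)
H1  (by R28: F3, D1)
Q  (by R29: C1)
H3  (by R30: C, F3, W)
H  (by R12: A3)
F1  (by R18: H3, H1)
E2  (by R22: H, Y)
D  (by R4: F1)
P51  (by R9: D, D2, R)
U  (by R11: P51)
A  (by R16: E2, M)
X  (by R23: A, Q)
S  (by R13: X, U)
P50  (by R5: S, D2)
T  (by R10: P50, D2)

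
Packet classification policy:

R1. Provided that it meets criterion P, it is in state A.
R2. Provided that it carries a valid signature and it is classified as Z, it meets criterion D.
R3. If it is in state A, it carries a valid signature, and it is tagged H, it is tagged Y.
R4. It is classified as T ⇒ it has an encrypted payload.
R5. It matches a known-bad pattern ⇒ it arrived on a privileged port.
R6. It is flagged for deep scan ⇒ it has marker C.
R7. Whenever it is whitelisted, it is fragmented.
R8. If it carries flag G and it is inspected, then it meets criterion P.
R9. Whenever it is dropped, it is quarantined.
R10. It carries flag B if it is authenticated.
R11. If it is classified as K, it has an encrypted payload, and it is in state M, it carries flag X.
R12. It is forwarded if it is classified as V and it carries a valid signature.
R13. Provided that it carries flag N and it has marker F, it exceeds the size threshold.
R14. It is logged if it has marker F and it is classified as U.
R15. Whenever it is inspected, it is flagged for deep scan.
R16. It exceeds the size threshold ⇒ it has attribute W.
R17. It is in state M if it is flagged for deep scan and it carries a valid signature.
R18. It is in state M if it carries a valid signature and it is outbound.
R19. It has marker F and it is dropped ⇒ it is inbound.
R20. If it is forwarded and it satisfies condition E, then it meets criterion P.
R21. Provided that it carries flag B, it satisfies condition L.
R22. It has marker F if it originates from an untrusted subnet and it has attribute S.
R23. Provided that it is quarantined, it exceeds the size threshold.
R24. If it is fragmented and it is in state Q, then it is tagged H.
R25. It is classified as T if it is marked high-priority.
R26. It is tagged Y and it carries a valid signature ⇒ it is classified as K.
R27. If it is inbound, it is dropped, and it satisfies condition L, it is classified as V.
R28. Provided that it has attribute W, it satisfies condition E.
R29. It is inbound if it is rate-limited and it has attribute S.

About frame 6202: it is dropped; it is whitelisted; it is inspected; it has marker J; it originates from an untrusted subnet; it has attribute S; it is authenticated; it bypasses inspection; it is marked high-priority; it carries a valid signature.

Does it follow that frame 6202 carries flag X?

Forward chaining from the given facts derives: is fragmented, is quarantined, carries flag B, is flagged for deep scan, is in state M, satisfies condition L, has marker F, exceeds the size threshold, is classified as T, has an encrypted payload, has marker C, has attribute W, is inbound, is classified as V, satisfies condition E, is forwarded, meets criterion P, is in state A.
The only rule concluding "it carries flag X" is R11, which needs "it is classified as K"; that is never established.

No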